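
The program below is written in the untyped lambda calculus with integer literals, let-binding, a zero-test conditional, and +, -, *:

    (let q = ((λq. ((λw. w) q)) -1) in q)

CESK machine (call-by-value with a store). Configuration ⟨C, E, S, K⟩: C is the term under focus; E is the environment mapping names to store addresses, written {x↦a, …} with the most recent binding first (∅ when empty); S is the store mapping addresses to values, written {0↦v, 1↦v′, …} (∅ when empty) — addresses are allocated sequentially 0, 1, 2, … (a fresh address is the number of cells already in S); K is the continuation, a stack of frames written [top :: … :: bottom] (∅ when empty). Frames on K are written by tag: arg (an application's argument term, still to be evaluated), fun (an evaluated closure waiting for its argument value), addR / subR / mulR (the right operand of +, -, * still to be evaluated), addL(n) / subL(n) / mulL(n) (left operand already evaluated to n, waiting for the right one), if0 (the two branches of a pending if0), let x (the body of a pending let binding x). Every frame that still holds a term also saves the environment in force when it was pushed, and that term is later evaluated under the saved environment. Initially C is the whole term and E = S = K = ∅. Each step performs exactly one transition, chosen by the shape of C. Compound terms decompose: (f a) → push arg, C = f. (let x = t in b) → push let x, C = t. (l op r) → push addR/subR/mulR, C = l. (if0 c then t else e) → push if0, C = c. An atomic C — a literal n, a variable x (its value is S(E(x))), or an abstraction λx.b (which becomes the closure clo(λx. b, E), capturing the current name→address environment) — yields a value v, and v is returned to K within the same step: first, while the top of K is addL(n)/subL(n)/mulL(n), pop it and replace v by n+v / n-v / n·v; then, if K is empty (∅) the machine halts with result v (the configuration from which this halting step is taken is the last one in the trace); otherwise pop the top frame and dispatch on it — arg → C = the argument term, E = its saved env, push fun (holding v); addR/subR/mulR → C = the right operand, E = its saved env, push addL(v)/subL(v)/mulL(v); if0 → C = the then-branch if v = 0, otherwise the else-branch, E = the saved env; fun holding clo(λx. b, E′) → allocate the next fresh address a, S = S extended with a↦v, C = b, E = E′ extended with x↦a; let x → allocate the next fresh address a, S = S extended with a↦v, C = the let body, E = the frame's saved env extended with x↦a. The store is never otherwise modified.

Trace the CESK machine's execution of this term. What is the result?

Answer: -1

Derivation:
t=0: <C=(let q = ((λq. ((λw. w) q)) -1) in q), E=∅, S=∅, K=∅>
t=1: <C=((λq. ((λw. w) q)) -1), E=∅, S=∅, K=[let q]>
t=2: <C=(λq. ((λw. w) q)), E=∅, S=∅, K=[arg :: let q]>
t=3: <C=-1, E=∅, S=∅, K=[fun :: let q]>
t=4: <C=((λw. w) q), E={q↦0}, S={0↦-1}, K=[let q]>
t=5: <C=(λw. w), E={q↦0}, S={0↦-1}, K=[arg :: let q]>
t=6: <C=q, E={q↦0}, S={0↦-1}, K=[fun :: let q]>
t=7: <C=w, E={w↦1, q↦0}, S={0↦-1, 1↦-1}, K=[let q]>
t=8: <C=q, E={q↦2}, S={0↦-1, 1↦-1, 2↦-1}, K=∅>
→ final value -1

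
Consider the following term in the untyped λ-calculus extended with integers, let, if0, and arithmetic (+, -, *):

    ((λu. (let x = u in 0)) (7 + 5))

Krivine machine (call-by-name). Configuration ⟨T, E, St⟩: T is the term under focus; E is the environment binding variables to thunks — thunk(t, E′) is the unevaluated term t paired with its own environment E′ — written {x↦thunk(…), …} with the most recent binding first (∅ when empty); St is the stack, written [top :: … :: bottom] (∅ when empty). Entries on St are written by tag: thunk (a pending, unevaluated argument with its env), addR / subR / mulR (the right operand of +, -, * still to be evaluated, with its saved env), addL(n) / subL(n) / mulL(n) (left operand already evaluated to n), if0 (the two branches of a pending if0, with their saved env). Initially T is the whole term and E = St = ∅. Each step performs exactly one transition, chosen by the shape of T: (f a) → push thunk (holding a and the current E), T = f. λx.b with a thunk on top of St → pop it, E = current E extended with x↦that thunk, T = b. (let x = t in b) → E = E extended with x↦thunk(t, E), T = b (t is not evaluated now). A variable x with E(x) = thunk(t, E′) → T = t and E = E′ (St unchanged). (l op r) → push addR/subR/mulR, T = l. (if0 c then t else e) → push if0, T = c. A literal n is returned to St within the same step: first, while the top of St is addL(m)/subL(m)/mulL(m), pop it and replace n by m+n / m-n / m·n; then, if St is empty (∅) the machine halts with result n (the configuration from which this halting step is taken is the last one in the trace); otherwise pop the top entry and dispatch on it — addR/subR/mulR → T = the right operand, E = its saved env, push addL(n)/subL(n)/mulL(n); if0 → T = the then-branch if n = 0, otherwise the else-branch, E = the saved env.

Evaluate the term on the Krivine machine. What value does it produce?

0. ⟨T=((λu. (let x = u in 0)) (7 + 5)); E=∅; St=∅⟩
1. ⟨T=(λu. (let x = u in 0)); E=∅; St=[thunk]⟩
2. ⟨T=(let x = u in 0); E={u↦thunk((7 + 5), ∅)}; St=∅⟩
3. ⟨T=0; E={x↦thunk(u, {u↦thunk((7 + 5), ∅)}), u↦thunk((7 + 5), ∅)}; St=∅⟩
→ final value 0

Answer: 0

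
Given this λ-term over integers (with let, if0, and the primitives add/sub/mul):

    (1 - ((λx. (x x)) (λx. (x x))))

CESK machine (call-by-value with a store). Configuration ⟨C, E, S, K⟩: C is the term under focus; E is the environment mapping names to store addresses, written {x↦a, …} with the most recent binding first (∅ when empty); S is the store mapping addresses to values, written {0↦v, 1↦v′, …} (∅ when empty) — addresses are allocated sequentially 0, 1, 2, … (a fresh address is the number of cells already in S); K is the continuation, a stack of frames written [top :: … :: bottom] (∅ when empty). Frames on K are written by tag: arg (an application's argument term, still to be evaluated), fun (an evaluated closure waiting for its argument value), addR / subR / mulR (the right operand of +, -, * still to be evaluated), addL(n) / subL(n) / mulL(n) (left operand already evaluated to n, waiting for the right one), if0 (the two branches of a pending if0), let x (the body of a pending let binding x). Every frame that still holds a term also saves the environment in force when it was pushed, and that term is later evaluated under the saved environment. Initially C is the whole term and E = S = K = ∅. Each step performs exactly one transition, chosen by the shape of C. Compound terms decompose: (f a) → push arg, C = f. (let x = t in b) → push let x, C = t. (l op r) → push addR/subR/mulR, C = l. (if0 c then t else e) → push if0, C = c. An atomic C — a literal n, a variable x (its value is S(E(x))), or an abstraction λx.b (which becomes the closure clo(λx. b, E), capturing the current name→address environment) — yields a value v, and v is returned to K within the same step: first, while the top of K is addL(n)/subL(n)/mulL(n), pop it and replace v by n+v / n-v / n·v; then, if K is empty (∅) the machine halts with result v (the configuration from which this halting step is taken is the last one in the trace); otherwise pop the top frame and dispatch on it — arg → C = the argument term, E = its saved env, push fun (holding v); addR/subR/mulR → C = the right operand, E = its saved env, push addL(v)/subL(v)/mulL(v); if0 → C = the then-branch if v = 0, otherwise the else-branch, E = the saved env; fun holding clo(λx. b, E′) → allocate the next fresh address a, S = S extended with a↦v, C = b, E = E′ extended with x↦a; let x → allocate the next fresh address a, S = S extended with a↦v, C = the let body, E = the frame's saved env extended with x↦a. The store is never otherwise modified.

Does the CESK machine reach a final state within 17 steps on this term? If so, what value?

Answer: DIVERGES (no final state within 17 steps)

Derivation:
t=0: ⟨C=(1 - ((λx. (x x)) (λx. (x x)))); E=∅; S=∅; K=∅⟩
t=1: ⟨C=1; E=∅; S=∅; K=[subR]⟩
t=2: ⟨C=((λx. (x x)) (λx. (x x))); E=∅; S=∅; K=[subL(1)]⟩
t=3: ⟨C=(λx. (x x)); E=∅; S=∅; K=[arg :: subL(1)]⟩
t=4: ⟨C=(λx. (x x)); E=∅; S=∅; K=[fun :: subL(1)]⟩
t=5: ⟨C=(x x); E={x↦0}; S={0↦clo(λx. (x x), ∅)}; K=[subL(1)]⟩
t=6: ⟨C=x; E={x↦0}; S={0↦clo(λx. (x x), ∅)}; K=[arg :: subL(1)]⟩
t=7: ⟨C=x; E={x↦0}; S={0↦clo(λx. (x x), ∅)}; K=[fun :: subL(1)]⟩
t=8: ⟨C=(x x); E={x↦1}; S={0↦clo(λx. (x x), ∅), 1↦clo(λx. (x x), ∅)}; K=[subL(1)]⟩
t=9: ⟨C=x; E={x↦1}; S={0↦clo(λx. (x x), ∅), 1↦clo(λx. (x x), ∅)}; K=[arg :: subL(1)]⟩
t=10: ⟨C=x; E={x↦1}; S={0↦clo(λx. (x x), ∅), 1↦clo(λx. (x x), ∅)}; K=[fun :: subL(1)]⟩
t=11: ⟨C=(x x); E={x↦2}; S={0↦clo(λx. (x x), ∅), 1↦clo(λx. (x x), ∅), 2↦clo(λx. (x x), ∅)}; K=[subL(1)]⟩
t=12: ⟨C=x; E={x↦2}; S={0↦clo(λx. (x x), ∅), 1↦clo(λx. (x x), ∅), 2↦clo(λx. (x x), ∅)}; K=[arg :: subL(1)]⟩
t=13: ⟨C=x; E={x↦2}; S={0↦clo(λx. (x x), ∅), 1↦clo(λx. (x x), ∅), 2↦clo(λx. (x x), ∅)}; K=[fun :: subL(1)]⟩
t=14: ⟨C=(x x); E={x↦3}; S={0↦clo(λx. (x x), ∅), 1↦clo(λx. (x x), ∅), 2↦clo(λx. (x x), ∅), 3↦clo(λx. (x x), ∅)}; K=[subL(1)]⟩
t=15: ⟨C=x; E={x↦3}; S={0↦clo(λx. (x x), ∅), 1↦clo(λx. (x x), ∅), 2↦clo(λx. (x x), ∅), 3↦clo(λx. (x x), ∅)}; K=[arg :: subL(1)]⟩
t=16: ⟨C=x; E={x↦3}; S={0↦clo(λx. (x x), ∅), 1↦clo(λx. (x x), ∅), 2↦clo(λx. (x x), ∅), 3↦clo(λx. (x x), ∅)}; K=[fun :: subL(1)]⟩
t=17: ⟨C=(x x); E={x↦4}; S={0↦clo(λx. (x x), ∅), 1↦clo(λx. (x x), ∅), 2↦clo(λx. (x x), ∅), 3↦clo(λx. (x x), ∅), 4↦clo(λx. (x x), ∅)}; K=[subL(1)]⟩
→ 17 transitions taken and the configuration is still not final: no result within 17 steps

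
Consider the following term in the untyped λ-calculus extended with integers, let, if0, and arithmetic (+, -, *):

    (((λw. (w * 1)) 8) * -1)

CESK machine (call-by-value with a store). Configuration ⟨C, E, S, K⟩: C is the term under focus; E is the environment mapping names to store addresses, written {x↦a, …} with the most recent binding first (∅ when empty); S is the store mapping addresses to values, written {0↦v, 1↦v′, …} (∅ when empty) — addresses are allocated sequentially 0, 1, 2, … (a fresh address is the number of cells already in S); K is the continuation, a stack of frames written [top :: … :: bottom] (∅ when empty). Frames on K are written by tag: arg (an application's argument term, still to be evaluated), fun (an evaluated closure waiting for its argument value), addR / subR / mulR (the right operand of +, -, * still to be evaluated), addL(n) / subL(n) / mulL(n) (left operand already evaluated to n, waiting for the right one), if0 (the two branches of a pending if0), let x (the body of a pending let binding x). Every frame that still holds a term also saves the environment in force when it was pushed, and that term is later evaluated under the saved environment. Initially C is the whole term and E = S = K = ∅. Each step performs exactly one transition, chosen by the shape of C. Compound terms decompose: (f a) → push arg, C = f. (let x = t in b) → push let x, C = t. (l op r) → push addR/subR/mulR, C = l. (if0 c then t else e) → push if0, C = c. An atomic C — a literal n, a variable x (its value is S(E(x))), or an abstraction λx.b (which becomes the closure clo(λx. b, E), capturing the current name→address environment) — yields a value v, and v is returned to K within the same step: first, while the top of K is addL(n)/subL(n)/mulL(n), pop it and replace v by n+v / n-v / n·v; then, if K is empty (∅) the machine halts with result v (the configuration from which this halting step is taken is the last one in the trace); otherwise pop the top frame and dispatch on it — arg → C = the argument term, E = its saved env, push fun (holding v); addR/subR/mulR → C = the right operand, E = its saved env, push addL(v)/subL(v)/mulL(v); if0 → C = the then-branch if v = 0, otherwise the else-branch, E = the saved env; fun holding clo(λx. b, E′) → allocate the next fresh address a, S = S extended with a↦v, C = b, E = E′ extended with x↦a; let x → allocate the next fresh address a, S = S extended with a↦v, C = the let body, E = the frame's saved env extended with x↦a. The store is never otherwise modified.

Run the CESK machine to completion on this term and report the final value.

Answer: -8

Derivation:
step 0: ⟨C=(((λw. (w * 1)) 8) * -1); E=∅; S=∅; K=∅⟩
step 1: ⟨C=((λw. (w * 1)) 8); E=∅; S=∅; K=[mulR]⟩
step 2: ⟨C=(λw. (w * 1)); E=∅; S=∅; K=[arg :: mulR]⟩
step 3: ⟨C=8; E=∅; S=∅; K=[fun :: mulR]⟩
step 4: ⟨C=(w * 1); E={w↦0}; S={0↦8}; K=[mulR]⟩
step 5: ⟨C=w; E={w↦0}; S={0↦8}; K=[mulR :: mulR]⟩
step 6: ⟨C=1; E={w↦0}; S={0↦8}; K=[mulL(8) :: mulR]⟩
step 7: ⟨C=-1; E=∅; S={0↦8}; K=[mulL(8)]⟩
→ final value -8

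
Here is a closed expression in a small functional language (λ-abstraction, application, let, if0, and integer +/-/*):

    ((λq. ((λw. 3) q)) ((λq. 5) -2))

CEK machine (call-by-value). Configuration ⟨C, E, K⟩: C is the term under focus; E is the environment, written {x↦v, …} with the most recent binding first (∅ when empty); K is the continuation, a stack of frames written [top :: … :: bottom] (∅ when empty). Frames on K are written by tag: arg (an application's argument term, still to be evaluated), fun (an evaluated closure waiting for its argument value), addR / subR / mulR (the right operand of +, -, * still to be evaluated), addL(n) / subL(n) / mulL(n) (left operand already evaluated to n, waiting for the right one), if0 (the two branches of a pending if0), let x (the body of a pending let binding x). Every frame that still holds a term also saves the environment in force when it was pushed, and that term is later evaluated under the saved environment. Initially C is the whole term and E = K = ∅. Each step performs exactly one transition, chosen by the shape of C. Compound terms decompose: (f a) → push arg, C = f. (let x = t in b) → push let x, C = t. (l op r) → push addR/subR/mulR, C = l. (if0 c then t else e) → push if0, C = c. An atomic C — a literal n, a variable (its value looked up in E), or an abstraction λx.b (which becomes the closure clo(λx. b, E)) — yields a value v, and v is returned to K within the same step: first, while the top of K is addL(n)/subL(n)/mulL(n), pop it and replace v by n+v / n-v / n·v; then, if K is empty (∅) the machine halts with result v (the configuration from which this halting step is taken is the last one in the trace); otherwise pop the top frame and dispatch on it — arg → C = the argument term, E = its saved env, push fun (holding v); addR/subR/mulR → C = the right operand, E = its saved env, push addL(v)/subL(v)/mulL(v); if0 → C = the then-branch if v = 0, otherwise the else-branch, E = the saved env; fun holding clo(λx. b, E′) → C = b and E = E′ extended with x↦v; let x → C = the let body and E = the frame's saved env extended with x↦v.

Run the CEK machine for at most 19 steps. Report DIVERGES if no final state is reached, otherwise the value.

[0] <C=((λq. ((λw. 3) q)) ((λq. 5) -2)), E=∅, K=∅>
[1] <C=(λq. ((λw. 3) q)), E=∅, K=[arg]>
[2] <C=((λq. 5) -2), E=∅, K=[fun]>
[3] <C=(λq. 5), E=∅, K=[arg :: fun]>
[4] <C=-2, E=∅, K=[fun :: fun]>
[5] <C=5, E={q↦-2}, K=[fun]>
[6] <C=((λw. 3) q), E={q↦5}, K=∅>
[7] <C=(λw. 3), E={q↦5}, K=[arg]>
[8] <C=q, E={q↦5}, K=[fun]>
[9] <C=3, E={w↦5, q↦5}, K=∅>
→ final value 3

Answer: 3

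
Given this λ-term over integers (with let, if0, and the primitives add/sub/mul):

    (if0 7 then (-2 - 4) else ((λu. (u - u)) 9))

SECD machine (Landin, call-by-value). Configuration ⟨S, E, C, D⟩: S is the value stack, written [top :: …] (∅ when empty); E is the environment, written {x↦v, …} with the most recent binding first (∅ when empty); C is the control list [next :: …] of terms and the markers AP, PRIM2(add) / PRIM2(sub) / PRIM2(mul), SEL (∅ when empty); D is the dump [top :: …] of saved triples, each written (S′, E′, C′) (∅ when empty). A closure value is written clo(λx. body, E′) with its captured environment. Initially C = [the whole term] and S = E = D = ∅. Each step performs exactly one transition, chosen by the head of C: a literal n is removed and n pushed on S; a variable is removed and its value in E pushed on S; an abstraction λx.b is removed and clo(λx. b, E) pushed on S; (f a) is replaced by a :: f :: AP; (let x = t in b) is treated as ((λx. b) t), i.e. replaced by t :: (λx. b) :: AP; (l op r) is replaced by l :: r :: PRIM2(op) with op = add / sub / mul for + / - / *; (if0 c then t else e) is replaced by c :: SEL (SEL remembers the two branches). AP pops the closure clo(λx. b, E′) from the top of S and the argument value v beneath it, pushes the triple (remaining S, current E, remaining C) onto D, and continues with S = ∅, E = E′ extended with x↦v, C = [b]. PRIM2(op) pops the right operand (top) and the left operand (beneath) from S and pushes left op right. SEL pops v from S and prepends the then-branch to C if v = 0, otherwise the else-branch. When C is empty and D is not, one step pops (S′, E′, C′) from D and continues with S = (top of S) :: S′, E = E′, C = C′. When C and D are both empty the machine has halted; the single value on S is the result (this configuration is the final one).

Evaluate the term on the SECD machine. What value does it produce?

[0] <S=∅, E=∅, C=[(if0 7 then (-2 - 4) else ((λu. (u - u)) 9))], D=∅>
[1] <S=∅, E=∅, C=[7 :: SEL], D=∅>
[2] <S=[7], E=∅, C=[SEL], D=∅>
[3] <S=∅, E=∅, C=[((λu. (u - u)) 9)], D=∅>
[4] <S=∅, E=∅, C=[9 :: (λu. (u - u)) :: AP], D=∅>
[5] <S=[9], E=∅, C=[(λu. (u - u)) :: AP], D=∅>
[6] <S=[clo(λu. (u - u), ∅) :: 9], E=∅, C=[AP], D=∅>
[7] <S=∅, E={u↦9}, C=[(u - u)], D=[(∅, ∅, ∅)]>
[8] <S=∅, E={u↦9}, C=[u :: u :: PRIM2(sub)], D=[(∅, ∅, ∅)]>
[9] <S=[9], E={u↦9}, C=[u :: PRIM2(sub)], D=[(∅, ∅, ∅)]>
[10] <S=[9 :: 9], E={u↦9}, C=[PRIM2(sub)], D=[(∅, ∅, ∅)]>
[11] <S=[0], E={u↦9}, C=∅, D=[(∅, ∅, ∅)]>
[12] <S=[0], E=∅, C=∅, D=∅>
→ final value 0

Answer: 0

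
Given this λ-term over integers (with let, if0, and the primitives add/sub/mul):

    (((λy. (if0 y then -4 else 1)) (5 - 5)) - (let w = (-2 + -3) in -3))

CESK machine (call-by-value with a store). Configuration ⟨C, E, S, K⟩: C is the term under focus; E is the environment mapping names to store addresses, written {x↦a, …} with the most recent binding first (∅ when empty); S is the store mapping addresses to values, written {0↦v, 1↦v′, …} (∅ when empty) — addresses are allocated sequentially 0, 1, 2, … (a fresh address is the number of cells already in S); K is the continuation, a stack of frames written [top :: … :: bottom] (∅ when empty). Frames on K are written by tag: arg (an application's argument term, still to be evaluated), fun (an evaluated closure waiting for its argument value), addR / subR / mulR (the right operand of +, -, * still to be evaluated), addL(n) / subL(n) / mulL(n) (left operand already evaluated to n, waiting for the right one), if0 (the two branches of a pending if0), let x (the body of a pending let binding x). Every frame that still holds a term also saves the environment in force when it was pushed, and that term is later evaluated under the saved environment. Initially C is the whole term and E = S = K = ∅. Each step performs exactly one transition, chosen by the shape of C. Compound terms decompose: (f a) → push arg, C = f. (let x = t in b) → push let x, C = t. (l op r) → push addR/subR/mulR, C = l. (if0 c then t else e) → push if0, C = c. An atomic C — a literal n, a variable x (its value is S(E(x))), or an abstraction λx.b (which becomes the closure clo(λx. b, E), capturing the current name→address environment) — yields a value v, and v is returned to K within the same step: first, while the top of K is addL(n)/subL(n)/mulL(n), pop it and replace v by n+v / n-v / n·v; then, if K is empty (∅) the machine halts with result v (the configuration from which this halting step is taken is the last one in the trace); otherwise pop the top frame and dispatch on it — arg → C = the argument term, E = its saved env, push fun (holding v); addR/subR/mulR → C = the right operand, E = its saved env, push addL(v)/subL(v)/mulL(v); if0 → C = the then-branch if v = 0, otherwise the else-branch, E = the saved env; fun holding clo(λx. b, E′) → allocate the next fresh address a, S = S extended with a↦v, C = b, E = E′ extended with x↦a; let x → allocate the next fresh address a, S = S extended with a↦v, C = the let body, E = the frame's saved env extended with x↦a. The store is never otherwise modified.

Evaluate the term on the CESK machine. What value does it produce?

0. <C=(((λy. (if0 y then -4 else 1)) (5 - 5)) - (let w = (-2 + -3) in -3)), E=∅, S=∅, K=∅>
1. <C=((λy. (if0 y then -4 else 1)) (5 - 5)), E=∅, S=∅, K=[subR]>
2. <C=(λy. (if0 y then -4 else 1)), E=∅, S=∅, K=[arg :: subR]>
3. <C=(5 - 5), E=∅, S=∅, K=[fun :: subR]>
4. <C=5, E=∅, S=∅, K=[subR :: fun :: subR]>
5. <C=5, E=∅, S=∅, K=[subL(5) :: fun :: subR]>
6. <C=(if0 y then -4 else 1), E={y↦0}, S={0↦0}, K=[subR]>
7. <C=y, E={y↦0}, S={0↦0}, K=[if0 :: subR]>
8. <C=-4, E={y↦0}, S={0↦0}, K=[subR]>
9. <C=(let w = (-2 + -3) in -3), E=∅, S={0↦0}, K=[subL(-4)]>
10. <C=(-2 + -3), E=∅, S={0↦0}, K=[let w :: subL(-4)]>
11. <C=-2, E=∅, S={0↦0}, K=[addR :: let w :: subL(-4)]>
12. <C=-3, E=∅, S={0↦0}, K=[addL(-2) :: let w :: subL(-4)]>
13. <C=-3, E={w↦1}, S={0↦0, 1↦-5}, K=[subL(-4)]>
→ final value -1

Answer: -1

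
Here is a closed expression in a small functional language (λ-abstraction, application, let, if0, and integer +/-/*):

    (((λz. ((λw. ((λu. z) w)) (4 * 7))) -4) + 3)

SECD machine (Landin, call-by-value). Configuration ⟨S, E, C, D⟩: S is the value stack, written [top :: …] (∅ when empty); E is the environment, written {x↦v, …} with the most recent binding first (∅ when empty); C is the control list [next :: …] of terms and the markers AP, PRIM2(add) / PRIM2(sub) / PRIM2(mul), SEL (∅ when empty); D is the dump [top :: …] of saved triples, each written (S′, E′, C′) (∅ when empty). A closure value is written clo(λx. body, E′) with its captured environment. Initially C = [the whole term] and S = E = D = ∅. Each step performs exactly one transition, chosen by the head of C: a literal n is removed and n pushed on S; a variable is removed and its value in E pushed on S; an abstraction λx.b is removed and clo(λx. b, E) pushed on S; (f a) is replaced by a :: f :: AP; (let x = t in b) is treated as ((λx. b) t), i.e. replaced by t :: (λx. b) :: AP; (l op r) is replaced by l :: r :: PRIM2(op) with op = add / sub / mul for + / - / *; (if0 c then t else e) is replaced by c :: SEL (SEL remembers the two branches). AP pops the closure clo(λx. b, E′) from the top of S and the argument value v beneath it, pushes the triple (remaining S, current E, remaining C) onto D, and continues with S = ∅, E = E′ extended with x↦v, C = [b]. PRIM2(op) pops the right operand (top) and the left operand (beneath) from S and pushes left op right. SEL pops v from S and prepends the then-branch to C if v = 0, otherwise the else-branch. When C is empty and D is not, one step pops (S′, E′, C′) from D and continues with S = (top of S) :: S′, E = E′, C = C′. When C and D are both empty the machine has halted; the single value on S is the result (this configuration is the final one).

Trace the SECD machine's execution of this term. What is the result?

t=0: [S=∅ | E=∅ | C=[(((λz. ((λw. ((λu. z) w)) (4 * 7))) -4) + 3)] | D=∅]
t=1: [S=∅ | E=∅ | C=[((λz. ((λw. ((λu. z) w)) (4 * 7))) -4) :: 3 :: PRIM2(add)] | D=∅]
t=2: [S=∅ | E=∅ | C=[-4 :: (λz. ((λw. ((λu. z) w)) (4 * 7))) :: AP :: 3 :: PRIM2(add)] | D=∅]
t=3: [S=[-4] | E=∅ | C=[(λz. ((λw. ((λu. z) w)) (4 * 7))) :: AP :: 3 :: PRIM2(add)] | D=∅]
t=4: [S=[clo(λz. ((λw. ((λu. z) w)) (4 * 7)), ∅) :: -4] | E=∅ | C=[AP :: 3 :: PRIM2(add)] | D=∅]
t=5: [S=∅ | E={z↦-4} | C=[((λw. ((λu. z) w)) (4 * 7))] | D=[(∅, ∅, [3 :: PRIM2(add)])]]
t=6: [S=∅ | E={z↦-4} | C=[(4 * 7) :: (λw. ((λu. z) w)) :: AP] | D=[(∅, ∅, [3 :: PRIM2(add)])]]
t=7: [S=∅ | E={z↦-4} | C=[4 :: 7 :: PRIM2(mul) :: (λw. ((λu. z) w)) :: AP] | D=[(∅, ∅, [3 :: PRIM2(add)])]]
t=8: [S=[4] | E={z↦-4} | C=[7 :: PRIM2(mul) :: (λw. ((λu. z) w)) :: AP] | D=[(∅, ∅, [3 :: PRIM2(add)])]]
t=9: [S=[7 :: 4] | E={z↦-4} | C=[PRIM2(mul) :: (λw. ((λu. z) w)) :: AP] | D=[(∅, ∅, [3 :: PRIM2(add)])]]
t=10: [S=[28] | E={z↦-4} | C=[(λw. ((λu. z) w)) :: AP] | D=[(∅, ∅, [3 :: PRIM2(add)])]]
t=11: [S=[clo(λw. ((λu. z) w), {z↦-4}) :: 28] | E={z↦-4} | C=[AP] | D=[(∅, ∅, [3 :: PRIM2(add)])]]
t=12: [S=∅ | E={w↦28, z↦-4} | C=[((λu. z) w)] | D=[(∅, {z↦-4}, ∅) :: (∅, ∅, [3 :: PRIM2(add)])]]
t=13: [S=∅ | E={w↦28, z↦-4} | C=[w :: (λu. z) :: AP] | D=[(∅, {z↦-4}, ∅) :: (∅, ∅, [3 :: PRIM2(add)])]]
t=14: [S=[28] | E={w↦28, z↦-4} | C=[(λu. z) :: AP] | D=[(∅, {z↦-4}, ∅) :: (∅, ∅, [3 :: PRIM2(add)])]]
t=15: [S=[clo(λu. z, {w↦28, z↦-4}) :: 28] | E={w↦28, z↦-4} | C=[AP] | D=[(∅, {z↦-4}, ∅) :: (∅, ∅, [3 :: PRIM2(add)])]]
t=16: [S=∅ | E={u↦28, w↦28, z↦-4} | C=[z] | D=[(∅, {w↦28, z↦-4}, ∅) :: (∅, {z↦-4}, ∅) :: (∅, ∅, [3 :: PRIM2(add)])]]
t=17: [S=[-4] | E={u↦28, w↦28, z↦-4} | C=∅ | D=[(∅, {w↦28, z↦-4}, ∅) :: (∅, {z↦-4}, ∅) :: (∅, ∅, [3 :: PRIM2(add)])]]
t=18: [S=[-4] | E={w↦28, z↦-4} | C=∅ | D=[(∅, {z↦-4}, ∅) :: (∅, ∅, [3 :: PRIM2(add)])]]
t=19: [S=[-4] | E={z↦-4} | C=∅ | D=[(∅, ∅, [3 :: PRIM2(add)])]]
t=20: [S=[-4] | E=∅ | C=[3 :: PRIM2(add)] | D=∅]
t=21: [S=[3 :: -4] | E=∅ | C=[PRIM2(add)] | D=∅]
t=22: [S=[-1] | E=∅ | C=∅ | D=∅]
→ final value -1

Answer: -1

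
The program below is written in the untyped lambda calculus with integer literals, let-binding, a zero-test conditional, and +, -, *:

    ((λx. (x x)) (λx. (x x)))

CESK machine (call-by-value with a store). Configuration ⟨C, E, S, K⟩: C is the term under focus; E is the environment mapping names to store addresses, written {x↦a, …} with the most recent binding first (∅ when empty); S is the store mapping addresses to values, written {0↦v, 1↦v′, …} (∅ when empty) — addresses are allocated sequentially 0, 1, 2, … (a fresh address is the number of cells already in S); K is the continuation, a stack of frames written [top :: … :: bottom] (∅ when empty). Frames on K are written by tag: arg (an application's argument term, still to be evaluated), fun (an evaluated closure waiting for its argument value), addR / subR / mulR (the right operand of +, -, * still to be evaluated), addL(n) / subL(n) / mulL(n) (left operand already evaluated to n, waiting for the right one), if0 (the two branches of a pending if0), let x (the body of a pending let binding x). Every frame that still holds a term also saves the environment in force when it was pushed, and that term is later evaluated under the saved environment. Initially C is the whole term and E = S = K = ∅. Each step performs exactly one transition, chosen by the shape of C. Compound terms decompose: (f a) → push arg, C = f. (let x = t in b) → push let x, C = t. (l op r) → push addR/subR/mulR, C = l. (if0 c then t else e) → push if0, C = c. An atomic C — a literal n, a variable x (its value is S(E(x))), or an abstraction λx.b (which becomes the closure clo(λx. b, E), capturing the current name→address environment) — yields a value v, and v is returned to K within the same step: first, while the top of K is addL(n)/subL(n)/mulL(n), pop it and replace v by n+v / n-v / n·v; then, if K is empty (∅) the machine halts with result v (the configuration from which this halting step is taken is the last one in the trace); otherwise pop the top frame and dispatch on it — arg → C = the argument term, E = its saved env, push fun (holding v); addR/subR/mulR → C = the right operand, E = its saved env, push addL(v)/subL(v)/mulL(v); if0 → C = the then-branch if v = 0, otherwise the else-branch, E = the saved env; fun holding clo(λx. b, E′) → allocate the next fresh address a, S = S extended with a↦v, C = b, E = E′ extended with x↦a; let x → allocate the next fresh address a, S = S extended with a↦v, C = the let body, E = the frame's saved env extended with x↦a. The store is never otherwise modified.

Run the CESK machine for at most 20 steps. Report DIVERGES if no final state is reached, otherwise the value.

step 0: ⟨C=((λx. (x x)) (λx. (x x))); E=∅; S=∅; K=∅⟩
step 1: ⟨C=(λx. (x x)); E=∅; S=∅; K=[arg]⟩
step 2: ⟨C=(λx. (x x)); E=∅; S=∅; K=[fun]⟩
step 3: ⟨C=(x x); E={x↦0}; S={0↦clo(λx. (x x), ∅)}; K=∅⟩
step 4: ⟨C=x; E={x↦0}; S={0↦clo(λx. (x x), ∅)}; K=[arg]⟩
step 5: ⟨C=x; E={x↦0}; S={0↦clo(λx. (x x), ∅)}; K=[fun]⟩
step 6: ⟨C=(x x); E={x↦1}; S={0↦clo(λx. (x x), ∅), 1↦clo(λx. (x x), ∅)}; K=∅⟩
step 7: ⟨C=x; E={x↦1}; S={0↦clo(λx. (x x), ∅), 1↦clo(λx. (x x), ∅)}; K=[arg]⟩
step 8: ⟨C=x; E={x↦1}; S={0↦clo(λx. (x x), ∅), 1↦clo(λx. (x x), ∅)}; K=[fun]⟩
step 9: ⟨C=(x x); E={x↦2}; S={0↦clo(λx. (x x), ∅), 1↦clo(λx. (x x), ∅), 2↦clo(λx. (x x), ∅)}; K=∅⟩
step 10: ⟨C=x; E={x↦2}; S={0↦clo(λx. (x x), ∅), 1↦clo(λx. (x x), ∅), 2↦clo(λx. (x x), ∅)}; K=[arg]⟩
step 11: ⟨C=x; E={x↦2}; S={0↦clo(λx. (x x), ∅), 1↦clo(λx. (x x), ∅), 2↦clo(λx. (x x), ∅)}; K=[fun]⟩
step 12: ⟨C=(x x); E={x↦3}; S={0↦clo(λx. (x x), ∅), 1↦clo(λx. (x x), ∅), 2↦clo(λx. (x x), ∅), 3↦clo(λx. (x x), ∅)}; K=∅⟩
step 13: ⟨C=x; E={x↦3}; S={0↦clo(λx. (x x), ∅), 1↦clo(λx. (x x), ∅), 2↦clo(λx. (x x), ∅), 3↦clo(λx. (x x), ∅)}; K=[arg]⟩
step 14: ⟨C=x; E={x↦3}; S={0↦clo(λx. (x x), ∅), 1↦clo(λx. (x x), ∅), 2↦clo(λx. (x x), ∅), 3↦clo(λx. (x x), ∅)}; K=[fun]⟩
step 15: ⟨C=(x x); E={x↦4}; S={0↦clo(λx. (x x), ∅), 1↦clo(λx. (x x), ∅), 2↦clo(λx. (x x), ∅), 3↦clo(λx. (x x), ∅), 4↦clo(λx. (x x), ∅)}; K=∅⟩
step 16: ⟨C=x; E={x↦4}; S={0↦clo(λx. (x x), ∅), 1↦clo(λx. (x x), ∅), 2↦clo(λx. (x x), ∅), 3↦clo(λx. (x x), ∅), 4↦clo(λx. (x x), ∅)}; K=[arg]⟩
step 17: ⟨C=x; E={x↦4}; S={0↦clo(λx. (x x), ∅), 1↦clo(λx. (x x), ∅), 2↦clo(λx. (x x), ∅), 3↦clo(λx. (x x), ∅), 4↦clo(λx. (x x), ∅)}; K=[fun]⟩
step 18: ⟨C=(x x); E={x↦5}; S={0↦clo(λx. (x x), ∅), 1↦clo(λx. (x x), ∅), 2↦clo(λx. (x x), ∅), 3↦clo(λx. (x x), ∅), 4↦clo(λx. (x x), ∅), 5↦clo(λx. (x x), ∅)}; K=∅⟩
step 19: ⟨C=x; E={x↦5}; S={0↦clo(λx. (x x), ∅), 1↦clo(λx. (x x), ∅), 2↦clo(λx. (x x), ∅), 3↦clo(λx. (x x), ∅), 4↦clo(λx. (x x), ∅), 5↦clo(λx. (x x), ∅)}; K=[arg]⟩
step 20: ⟨C=x; E={x↦5}; S={0↦clo(λx. (x x), ∅), 1↦clo(λx. (x x), ∅), 2↦clo(λx. (x x), ∅), 3↦clo(λx. (x x), ∅), 4↦clo(λx. (x x), ∅), 5↦clo(λx. (x x), ∅)}; K=[fun]⟩
→ 20 transitions taken and the configuration is still not final: no result within 20 steps

Answer: DIVERGES (no final state within 20 steps)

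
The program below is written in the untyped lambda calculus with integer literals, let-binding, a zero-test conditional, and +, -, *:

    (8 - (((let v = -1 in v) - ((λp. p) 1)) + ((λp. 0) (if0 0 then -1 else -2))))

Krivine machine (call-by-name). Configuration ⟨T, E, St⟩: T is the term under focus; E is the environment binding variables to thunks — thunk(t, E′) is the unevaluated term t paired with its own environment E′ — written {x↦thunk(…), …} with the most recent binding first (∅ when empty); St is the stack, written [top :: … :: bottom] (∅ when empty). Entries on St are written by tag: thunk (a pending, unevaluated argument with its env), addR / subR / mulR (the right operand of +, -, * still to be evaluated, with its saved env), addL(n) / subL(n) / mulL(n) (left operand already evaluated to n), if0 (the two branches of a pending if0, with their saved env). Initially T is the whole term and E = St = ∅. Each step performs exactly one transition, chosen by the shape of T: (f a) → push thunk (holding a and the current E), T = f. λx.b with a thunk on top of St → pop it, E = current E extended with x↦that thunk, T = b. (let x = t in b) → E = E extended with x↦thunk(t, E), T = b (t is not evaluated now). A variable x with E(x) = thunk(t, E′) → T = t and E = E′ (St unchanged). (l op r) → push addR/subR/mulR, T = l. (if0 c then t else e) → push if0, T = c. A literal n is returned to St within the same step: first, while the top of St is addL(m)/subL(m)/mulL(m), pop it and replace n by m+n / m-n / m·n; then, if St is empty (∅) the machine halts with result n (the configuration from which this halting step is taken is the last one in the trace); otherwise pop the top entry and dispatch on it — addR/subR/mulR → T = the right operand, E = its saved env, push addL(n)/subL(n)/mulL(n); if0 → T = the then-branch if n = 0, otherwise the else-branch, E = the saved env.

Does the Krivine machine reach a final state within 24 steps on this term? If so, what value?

step 0: <T=(8 - (((let v = -1 in v) - ((λp. p) 1)) + ((λp. 0) (if0 0 then -1 else -2)))), E=∅, St=∅>
step 1: <T=8, E=∅, St=[subR]>
step 2: <T=(((let v = -1 in v) - ((λp. p) 1)) + ((λp. 0) (if0 0 then -1 else -2))), E=∅, St=[subL(8)]>
step 3: <T=((let v = -1 in v) - ((λp. p) 1)), E=∅, St=[addR :: subL(8)]>
step 4: <T=(let v = -1 in v), E=∅, St=[subR :: addR :: subL(8)]>
step 5: <T=v, E={v↦thunk(-1, ∅)}, St=[subR :: addR :: subL(8)]>
step 6: <T=-1, E=∅, St=[subR :: addR :: subL(8)]>
step 7: <T=((λp. p) 1), E=∅, St=[subL(-1) :: addR :: subL(8)]>
step 8: <T=(λp. p), E=∅, St=[thunk :: subL(-1) :: addR :: subL(8)]>
step 9: <T=p, E={p↦thunk(1, ∅)}, St=[subL(-1) :: addR :: subL(8)]>
step 10: <T=1, E=∅, St=[subL(-1) :: addR :: subL(8)]>
step 11: <T=((λp. 0) (if0 0 then -1 else -2)), E=∅, St=[addL(-2) :: subL(8)]>
step 12: <T=(λp. 0), E=∅, St=[thunk :: addL(-2) :: subL(8)]>
step 13: <T=0, E={p↦thunk((if0 0 then -1 else -2), ∅)}, St=[addL(-2) :: subL(8)]>
→ final value 10

Answer: 10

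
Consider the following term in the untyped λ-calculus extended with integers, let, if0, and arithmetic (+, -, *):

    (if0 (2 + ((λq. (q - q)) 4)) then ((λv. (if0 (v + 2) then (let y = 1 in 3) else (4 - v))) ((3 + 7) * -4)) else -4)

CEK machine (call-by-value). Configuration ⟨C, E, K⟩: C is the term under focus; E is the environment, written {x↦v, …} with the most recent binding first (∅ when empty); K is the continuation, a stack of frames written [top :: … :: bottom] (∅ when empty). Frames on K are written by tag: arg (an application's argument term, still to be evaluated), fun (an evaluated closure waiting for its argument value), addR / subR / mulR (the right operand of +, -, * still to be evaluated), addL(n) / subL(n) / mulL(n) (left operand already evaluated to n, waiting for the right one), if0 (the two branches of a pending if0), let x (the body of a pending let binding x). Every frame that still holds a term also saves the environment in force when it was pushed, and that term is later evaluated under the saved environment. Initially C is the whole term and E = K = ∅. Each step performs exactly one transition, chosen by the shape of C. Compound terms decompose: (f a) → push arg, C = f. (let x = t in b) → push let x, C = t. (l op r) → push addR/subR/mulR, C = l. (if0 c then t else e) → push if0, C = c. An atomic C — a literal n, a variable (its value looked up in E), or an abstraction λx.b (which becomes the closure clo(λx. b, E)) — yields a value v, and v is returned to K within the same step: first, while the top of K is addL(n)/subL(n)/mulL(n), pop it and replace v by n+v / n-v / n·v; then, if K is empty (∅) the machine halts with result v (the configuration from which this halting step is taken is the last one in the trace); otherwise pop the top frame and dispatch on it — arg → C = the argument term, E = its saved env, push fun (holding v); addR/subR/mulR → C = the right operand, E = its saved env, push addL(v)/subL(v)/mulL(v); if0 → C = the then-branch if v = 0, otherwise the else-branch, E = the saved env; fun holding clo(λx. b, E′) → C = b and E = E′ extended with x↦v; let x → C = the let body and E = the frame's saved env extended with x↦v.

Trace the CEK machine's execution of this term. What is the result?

Answer: -4

Execution trace:
0. [C=(if0 (2 + ((λq. (q - q)) 4)) then ((λv. (if0 (v + 2) then (let y = 1 in 3) else (4 - v))) ((3 + 7) * -4)) else -4) | E=∅ | K=∅]
1. [C=(2 + ((λq. (q - q)) 4)) | E=∅ | K=[if0]]
2. [C=2 | E=∅ | K=[addR :: if0]]
3. [C=((λq. (q - q)) 4) | E=∅ | K=[addL(2) :: if0]]
4. [C=(λq. (q - q)) | E=∅ | K=[arg :: addL(2) :: if0]]
5. [C=4 | E=∅ | K=[fun :: addL(2) :: if0]]
6. [C=(q - q) | E={q↦4} | K=[addL(2) :: if0]]
7. [C=q | E={q↦4} | K=[subR :: addL(2) :: if0]]
8. [C=q | E={q↦4} | K=[subL(4) :: addL(2) :: if0]]
9. [C=-4 | E=∅ | K=∅]
→ final value -4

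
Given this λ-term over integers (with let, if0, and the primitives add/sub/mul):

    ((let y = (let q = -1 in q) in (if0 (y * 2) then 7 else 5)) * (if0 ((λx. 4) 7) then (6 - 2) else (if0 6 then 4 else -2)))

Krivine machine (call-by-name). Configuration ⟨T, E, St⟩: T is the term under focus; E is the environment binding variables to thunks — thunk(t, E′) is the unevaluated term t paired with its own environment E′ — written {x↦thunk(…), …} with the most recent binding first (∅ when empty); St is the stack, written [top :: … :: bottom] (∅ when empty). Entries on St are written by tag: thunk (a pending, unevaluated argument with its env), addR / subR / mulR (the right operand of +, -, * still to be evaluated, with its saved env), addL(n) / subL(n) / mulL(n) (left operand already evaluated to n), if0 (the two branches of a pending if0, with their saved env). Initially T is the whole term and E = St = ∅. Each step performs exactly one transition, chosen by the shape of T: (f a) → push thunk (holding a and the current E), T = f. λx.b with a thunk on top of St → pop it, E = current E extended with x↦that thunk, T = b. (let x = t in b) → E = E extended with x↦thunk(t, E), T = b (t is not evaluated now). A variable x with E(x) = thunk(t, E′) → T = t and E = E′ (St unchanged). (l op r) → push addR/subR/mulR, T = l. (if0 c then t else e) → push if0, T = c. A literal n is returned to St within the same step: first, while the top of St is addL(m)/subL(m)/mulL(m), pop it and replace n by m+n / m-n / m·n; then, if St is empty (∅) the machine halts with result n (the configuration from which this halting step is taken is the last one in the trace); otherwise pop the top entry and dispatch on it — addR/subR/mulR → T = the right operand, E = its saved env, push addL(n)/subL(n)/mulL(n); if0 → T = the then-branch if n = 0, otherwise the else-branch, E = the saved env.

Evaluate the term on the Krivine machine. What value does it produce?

Answer: -10

Execution trace:
step 0: [T=((let y = (let q = -1 in q) in (if0 (y * 2) then 7 else 5)) * (if0 ((λx. 4) 7) then (6 - 2) else (if0 6 then 4 else -2))) | E=∅ | St=∅]
step 1: [T=(let y = (let q = -1 in q) in (if0 (y * 2) then 7 else 5)) | E=∅ | St=[mulR]]
step 2: [T=(if0 (y * 2) then 7 else 5) | E={y↦thunk((let q = -1 in q), ∅)} | St=[mulR]]
step 3: [T=(y * 2) | E={y↦thunk((let q = -1 in q), ∅)} | St=[if0 :: mulR]]
step 4: [T=y | E={y↦thunk((let q = -1 in q), ∅)} | St=[mulR :: if0 :: mulR]]
step 5: [T=(let q = -1 in q) | E=∅ | St=[mulR :: if0 :: mulR]]
step 6: [T=q | E={q↦thunk(-1, ∅)} | St=[mulR :: if0 :: mulR]]
step 7: [T=-1 | E=∅ | St=[mulR :: if0 :: mulR]]
step 8: [T=2 | E={y↦thunk((let q = -1 in q), ∅)} | St=[mulL(-1) :: if0 :: mulR]]
step 9: [T=5 | E={y↦thunk((let q = -1 in q), ∅)} | St=[mulR]]
step 10: [T=(if0 ((λx. 4) 7) then (6 - 2) else (if0 6 then 4 else -2)) | E=∅ | St=[mulL(5)]]
step 11: [T=((λx. 4) 7) | E=∅ | St=[if0 :: mulL(5)]]
step 12: [T=(λx. 4) | E=∅ | St=[thunk :: if0 :: mulL(5)]]
step 13: [T=4 | E={x↦thunk(7, ∅)} | St=[if0 :: mulL(5)]]
step 14: [T=(if0 6 then 4 else -2) | E=∅ | St=[mulL(5)]]
step 15: [T=6 | E=∅ | St=[if0 :: mulL(5)]]
step 16: [T=-2 | E=∅ | St=[mulL(5)]]
→ final value -10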